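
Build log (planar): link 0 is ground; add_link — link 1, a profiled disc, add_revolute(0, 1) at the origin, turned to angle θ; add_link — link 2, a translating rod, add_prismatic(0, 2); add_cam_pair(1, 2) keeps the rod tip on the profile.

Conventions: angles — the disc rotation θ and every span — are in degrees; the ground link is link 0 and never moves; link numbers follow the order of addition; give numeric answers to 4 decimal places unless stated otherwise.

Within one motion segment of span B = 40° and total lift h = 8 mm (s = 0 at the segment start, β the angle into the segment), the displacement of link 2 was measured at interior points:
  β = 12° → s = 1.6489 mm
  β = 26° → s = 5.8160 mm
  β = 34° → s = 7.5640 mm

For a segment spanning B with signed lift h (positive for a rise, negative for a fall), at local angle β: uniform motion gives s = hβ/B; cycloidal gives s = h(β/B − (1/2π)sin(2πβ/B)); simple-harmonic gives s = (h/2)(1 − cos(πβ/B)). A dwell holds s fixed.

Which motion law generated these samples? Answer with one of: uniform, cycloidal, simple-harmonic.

candidates at β/B = r: uniform s = h·r (linear in β); cycloidal s = h·(r − sin(2πr)/(2π)); simple-harmonic s = (h/2)(1 − cos(πr))
β=12°: printed 1.6489 | uniform 2.4000, cycloidal 1.1891, simple-harmonic 1.6489
β=26°: printed 5.8160 | uniform 5.2000, cycloidal 6.2301, simple-harmonic 5.8160
β=34°: printed 7.5640 | uniform 6.8000, cycloidal 7.8301, simple-harmonic 7.5640
only one law matches every sample → simple-harmonic

simple-harmonic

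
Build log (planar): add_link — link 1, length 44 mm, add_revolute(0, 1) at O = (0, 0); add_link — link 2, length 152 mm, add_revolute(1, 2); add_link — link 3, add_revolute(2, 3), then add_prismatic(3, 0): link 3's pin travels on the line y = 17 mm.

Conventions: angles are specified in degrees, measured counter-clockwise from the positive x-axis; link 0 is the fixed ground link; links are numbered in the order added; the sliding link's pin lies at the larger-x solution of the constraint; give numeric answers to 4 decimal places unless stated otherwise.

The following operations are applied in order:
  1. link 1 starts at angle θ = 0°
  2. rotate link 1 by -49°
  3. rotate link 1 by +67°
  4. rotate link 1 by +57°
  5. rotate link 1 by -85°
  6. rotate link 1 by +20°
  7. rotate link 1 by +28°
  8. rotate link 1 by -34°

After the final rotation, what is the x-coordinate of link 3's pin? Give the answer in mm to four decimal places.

geometry: r = 44 mm, L = 152 mm, e = 17 mm; θ starts at 0°
rotate link 1 by -49°: θ ← 0° -49° = -49°
rotate link 1 by +67°: θ ← -49° +67° = 18°
rotate link 1 by +57°: θ ← 18° +57° = 75°
rotate link 1 by -85°: θ ← 75° -85° = -10°
rotate link 1 by +20°: θ ← -10° +20° = 10°
rotate link 1 by +28°: θ ← 10° +28° = 38°
rotate link 1 by -34°: θ ← 38° -34° = 4°
crank pin P = (r cos θ, r sin θ) = (43.892818, 3.069285)
h = r sin θ − e = 3.069285 − 17 = -13.930715
x = r cos θ + √(L² − h²) = 43.892818 + 151.360283 = 195.253101

195.2531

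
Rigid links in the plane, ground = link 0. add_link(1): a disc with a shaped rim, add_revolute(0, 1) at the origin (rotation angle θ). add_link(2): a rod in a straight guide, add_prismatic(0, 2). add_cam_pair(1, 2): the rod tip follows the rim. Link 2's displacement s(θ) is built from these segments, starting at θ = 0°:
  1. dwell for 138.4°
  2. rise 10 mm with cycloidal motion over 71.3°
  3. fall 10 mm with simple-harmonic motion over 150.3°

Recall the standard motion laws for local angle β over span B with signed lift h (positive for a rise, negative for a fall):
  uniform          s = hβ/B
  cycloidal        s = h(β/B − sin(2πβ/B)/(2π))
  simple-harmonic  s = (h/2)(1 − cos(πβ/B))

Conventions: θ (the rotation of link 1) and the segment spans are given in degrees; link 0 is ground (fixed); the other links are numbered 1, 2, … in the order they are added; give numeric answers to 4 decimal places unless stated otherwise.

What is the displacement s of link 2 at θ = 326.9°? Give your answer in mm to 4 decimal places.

segment 1 (0° to 138.4°, dwell): s unchanged at 0.0000
segment 2 (138.4° to 209.7°, cycloidal, h = 10) is passed completely: s = 0.0000 + (10) = 10.0000
θ = 326.9° falls in segment 3 (209.7° to 360°, simple-harmonic, h = -10): β = 326.9 − 209.7 = 117.2°, B = 150.3°; Δs = -10/2·(1 − cos(π·0.7798)) = -8.8503; s = 10.0000 − 8.8503 = 1.1497

1.1497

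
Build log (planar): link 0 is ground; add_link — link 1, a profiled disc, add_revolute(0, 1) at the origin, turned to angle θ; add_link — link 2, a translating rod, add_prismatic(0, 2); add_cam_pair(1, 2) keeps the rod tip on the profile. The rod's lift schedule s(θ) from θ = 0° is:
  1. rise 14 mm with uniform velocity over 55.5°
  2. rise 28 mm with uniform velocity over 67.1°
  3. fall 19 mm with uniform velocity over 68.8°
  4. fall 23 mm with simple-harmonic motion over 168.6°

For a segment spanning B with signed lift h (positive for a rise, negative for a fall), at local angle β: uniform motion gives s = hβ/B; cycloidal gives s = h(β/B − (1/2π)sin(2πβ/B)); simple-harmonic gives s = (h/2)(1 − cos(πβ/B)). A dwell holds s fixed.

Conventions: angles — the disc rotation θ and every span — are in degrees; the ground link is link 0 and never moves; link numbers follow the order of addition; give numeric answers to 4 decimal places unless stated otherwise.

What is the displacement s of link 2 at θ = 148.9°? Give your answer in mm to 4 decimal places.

seg 1 [0°–55.5°] uniform, h=14: full span → s += 14 → s = 14.0000
seg 2 [55.5°–122.6°] uniform, h=28: full span → s += 28 → s = 42.0000
seg 3 [122.6°–191.4°] uniform, h=-19: θ=148.9° here. β=26.3, B=68.8. -19·26.3/68.8 = -7.2631 → s = 34.7369

34.7369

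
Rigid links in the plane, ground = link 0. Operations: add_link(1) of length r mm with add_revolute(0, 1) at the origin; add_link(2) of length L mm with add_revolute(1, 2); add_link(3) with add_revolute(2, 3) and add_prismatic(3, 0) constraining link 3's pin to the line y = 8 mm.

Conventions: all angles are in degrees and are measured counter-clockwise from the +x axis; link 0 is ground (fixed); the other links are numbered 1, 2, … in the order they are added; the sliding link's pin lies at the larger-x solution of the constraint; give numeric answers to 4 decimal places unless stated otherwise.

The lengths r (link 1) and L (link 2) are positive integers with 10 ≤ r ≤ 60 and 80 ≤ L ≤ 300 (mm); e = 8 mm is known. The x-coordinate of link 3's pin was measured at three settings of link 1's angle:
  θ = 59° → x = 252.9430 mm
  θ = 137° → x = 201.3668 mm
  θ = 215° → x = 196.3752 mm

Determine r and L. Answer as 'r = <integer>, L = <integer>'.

constraint per measurement: (x − r cos θ)² + (r sin θ − e)² = L²
subtracting the θ₁ and θ₂ equations cancels the r² and L² terms:
r = (x₁² − x₂²) / (2[(x₁cos θ₁ + e sin θ₁) − (x₂cos θ₂ + e sin θ₂)]) = 42.0000 → r = 42
L² = (x₁ − r cos θ₁)² + (r sin θ₁ − e)² = 54289.0217 → L = 233.0000 → L = 233
check at θ₃=215°: x = 196.3752 (printed 196.3752) ✓

r = 42, L = 233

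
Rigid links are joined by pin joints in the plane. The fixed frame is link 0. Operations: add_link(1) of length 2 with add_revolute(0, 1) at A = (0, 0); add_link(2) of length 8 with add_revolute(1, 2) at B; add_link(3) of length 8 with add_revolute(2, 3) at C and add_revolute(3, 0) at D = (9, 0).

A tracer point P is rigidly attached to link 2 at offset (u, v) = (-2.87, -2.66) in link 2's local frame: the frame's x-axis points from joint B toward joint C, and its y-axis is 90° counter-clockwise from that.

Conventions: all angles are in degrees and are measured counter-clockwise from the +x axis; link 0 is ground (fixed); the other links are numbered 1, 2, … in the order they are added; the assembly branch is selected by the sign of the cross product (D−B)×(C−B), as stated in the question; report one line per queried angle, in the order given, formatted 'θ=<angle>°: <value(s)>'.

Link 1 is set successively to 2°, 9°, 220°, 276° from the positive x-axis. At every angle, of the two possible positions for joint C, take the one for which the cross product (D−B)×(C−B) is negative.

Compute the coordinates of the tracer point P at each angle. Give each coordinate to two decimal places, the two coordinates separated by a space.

A=(0,0), D=(9.00,0)
θ=2°: B = A + 2.00·(cos2°, sin2°) = (1.9988, 0.0698)
θ=2°: |BD| = 7.0016
θ=2°: circle(B,8.00) ∩ circle(D,8.00): a=3.5008, h=7.1934
θ=2°:   candidates: C₊=(5.5711,7.2279) cross=50.365; C₋=(5.4277,-7.1581) cross=-50.365
θ=2°:   branch - wants cross < 0 → take C=(5.4277,-7.1581) (cross=-50.365)
θ=2°: ex = (C−B)/|BC| = (0.4286,-0.9035); ey = (0.9035,0.4286)
θ=2°: P = B + -2.87·ex + -2.66·ey = (-1.6346,1.5227)
θ=9°: B = A + 2.00·(cos9°, sin9°) = (1.9754, 0.3129)
θ=9°: |BD| = 7.0316
θ=9°: circle(B,8.00) ∩ circle(D,8.00): a=3.5158, h=7.1860
θ=9°:   candidates: C₊=(5.8074,7.3354) cross=50.529; C₋=(5.1679,-7.0225) cross=-50.529
θ=9°:   branch - wants cross < 0 → take C=(5.1679,-7.0225) (cross=-50.529)
θ=9°: ex = (C−B)/|BC| = (0.3991,-0.9169); ey = (0.9169,0.3991)
θ=9°: P = B + -2.87·ex + -2.66·ey = (-1.6090,1.8829)
θ=220°: B = A + 2.00·(cos220°, sin220°) = (-1.5321, -1.2856)
θ=220°: |BD| = 10.6103
θ=220°: circle(B,8.00) ∩ circle(D,8.00): a=5.3051, h=5.9880
θ=220°:   candidates: C₊=(3.0084,5.3011) cross=63.534; C₋=(4.4595,-6.5866) cross=-63.534
θ=220°:   branch - wants cross < 0 → take C=(4.4595,-6.5866) (cross=-63.534)
θ=220°: ex = (C−B)/|BC| = (0.7489,-0.6626); ey = (0.6626,0.7489)
θ=220°: P = B + -2.87·ex + -2.66·ey = (-5.4442,-1.3760)
θ=276°: B = A + 2.00·(cos276°, sin276°) = (0.2091, -1.9890)
θ=276°: |BD| = 9.0132
θ=276°: circle(B,8.00) ∩ circle(D,8.00): a=4.5066, h=6.6099
θ=276°:   candidates: C₊=(3.1458,5.4524) cross=59.576; C₋=(6.0632,-7.4415) cross=-59.576
θ=276°:   branch - wants cross < 0 → take C=(6.0632,-7.4415) (cross=-59.576)
θ=276°: ex = (C−B)/|BC| = (0.7318,-0.6816); ey = (0.6816,0.7318)
θ=276°: P = B + -2.87·ex + -2.66·ey = (-3.7041,-1.9795)

θ=2°: -1.63 1.52
θ=9°: -1.61 1.88
θ=220°: -5.44 -1.38
θ=276°: -3.70 -1.98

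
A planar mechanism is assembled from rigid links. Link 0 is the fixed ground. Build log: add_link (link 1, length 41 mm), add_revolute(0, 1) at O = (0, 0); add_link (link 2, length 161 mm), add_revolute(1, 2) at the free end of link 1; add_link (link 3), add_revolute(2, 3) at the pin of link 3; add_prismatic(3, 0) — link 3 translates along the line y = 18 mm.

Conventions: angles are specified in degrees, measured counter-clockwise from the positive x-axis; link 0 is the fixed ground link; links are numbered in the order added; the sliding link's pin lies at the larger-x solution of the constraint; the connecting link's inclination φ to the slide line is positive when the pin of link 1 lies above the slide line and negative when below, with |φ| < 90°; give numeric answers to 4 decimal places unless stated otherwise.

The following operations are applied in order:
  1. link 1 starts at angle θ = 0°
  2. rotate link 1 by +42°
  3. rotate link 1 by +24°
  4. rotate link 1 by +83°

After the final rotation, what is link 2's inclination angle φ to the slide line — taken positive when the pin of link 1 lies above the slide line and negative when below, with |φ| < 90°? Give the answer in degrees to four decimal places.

geometry: r = 41 mm, L = 161 mm, e = 18 mm; θ starts at 0°
rotate link 1 by +42°: θ ← 0° +42° = 42°
rotate link 1 by +24°: θ ← 42° +24° = 66°
rotate link 1 by +83°: θ ← 66° +83° = 149°
h = r sin θ − e = 21.116561 − 18 = 3.116561
sin φ = h / L = 3.116561 / 161 = 0.01935752
φ = arcsin(0.01935752) = 1.109174°

1.1092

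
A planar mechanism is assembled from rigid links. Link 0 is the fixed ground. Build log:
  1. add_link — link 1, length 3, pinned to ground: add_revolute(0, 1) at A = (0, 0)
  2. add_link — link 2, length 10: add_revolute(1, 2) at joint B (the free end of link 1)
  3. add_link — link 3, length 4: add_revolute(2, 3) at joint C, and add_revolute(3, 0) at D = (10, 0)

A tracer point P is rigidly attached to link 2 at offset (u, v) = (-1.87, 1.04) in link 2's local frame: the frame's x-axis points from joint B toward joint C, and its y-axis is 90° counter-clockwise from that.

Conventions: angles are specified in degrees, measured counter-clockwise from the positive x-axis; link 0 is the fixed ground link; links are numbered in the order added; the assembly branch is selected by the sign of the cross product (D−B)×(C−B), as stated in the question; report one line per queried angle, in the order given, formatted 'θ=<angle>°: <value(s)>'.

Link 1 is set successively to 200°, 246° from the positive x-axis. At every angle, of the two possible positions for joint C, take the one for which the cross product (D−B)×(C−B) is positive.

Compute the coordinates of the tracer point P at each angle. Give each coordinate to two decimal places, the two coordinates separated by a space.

A=(0,0), D=(10.00,0)
θ=200°: B = A + 3.00·(cos200°, sin200°) = (-2.8191, -1.0261)
θ=200°: |BD| = 12.8601
θ=200°: circle(B,10.00) ∩ circle(D,4.00): a=9.6960, h=2.4471
θ=200°:   candidates: C₊=(6.6507,2.1869) cross=31.470; C₋=(7.0412,-2.6918) cross=-31.470
θ=200°:   branch + wants cross > 0 → take C=(6.6507,2.1869) (cross=31.470)
θ=200°: ex = (C−B)/|BC| = (0.9470,0.3213); ey = (-0.3213,0.9470)
θ=200°: P = B + -1.87·ex + 1.04·ey = (-4.9241,-0.6420)
θ=246°: B = A + 3.00·(cos246°, sin246°) = (-1.2202, -2.7406)
θ=246°: |BD| = 11.5501
θ=246°: circle(B,10.00) ∩ circle(D,4.00): a=9.4114, h=3.3802
θ=246°:   candidates: C₊=(7.1203,2.7762) cross=39.042; C₋=(8.7245,-3.7912) cross=-39.042
θ=246°:   branch + wants cross > 0 → take C=(7.1203,2.7762) (cross=39.042)
θ=246°: ex = (C−B)/|BC| = (0.8341,0.5517); ey = (-0.5517,0.8341)
θ=246°: P = B + -1.87·ex + 1.04·ey = (-3.3536,-2.9049)

θ=200°: -4.92 -0.64
θ=246°: -3.35 -2.90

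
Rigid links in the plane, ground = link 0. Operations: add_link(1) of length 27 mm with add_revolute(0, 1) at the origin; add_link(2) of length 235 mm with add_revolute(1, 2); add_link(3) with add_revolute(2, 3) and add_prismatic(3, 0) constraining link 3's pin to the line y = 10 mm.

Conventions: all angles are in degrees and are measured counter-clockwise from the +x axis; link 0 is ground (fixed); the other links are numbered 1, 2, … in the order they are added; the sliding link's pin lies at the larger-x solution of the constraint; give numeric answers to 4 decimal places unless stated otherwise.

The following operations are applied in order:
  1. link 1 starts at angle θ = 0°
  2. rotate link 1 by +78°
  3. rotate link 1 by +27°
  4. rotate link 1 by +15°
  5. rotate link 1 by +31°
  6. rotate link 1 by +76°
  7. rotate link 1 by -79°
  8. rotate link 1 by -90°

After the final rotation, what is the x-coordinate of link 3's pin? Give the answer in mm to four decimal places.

geometry: r = 27 mm, L = 235 mm, e = 10 mm; θ starts at 0°
rotate link 1 by +78°: θ ← 0° +78° = 78°
rotate link 1 by +27°: θ ← 78° +27° = 105°
rotate link 1 by +15°: θ ← 105° +15° = 120°
rotate link 1 by +31°: θ ← 120° +31° = 151°
rotate link 1 by +76°: θ ← 151° +76° = 227°
rotate link 1 by -79°: θ ← 227° -79° = 148°
rotate link 1 by -90°: θ ← 148° -90° = 58°
crank pin P = (r cos θ, r sin θ) = (14.307820, 22.897299)
h = r sin θ − e = 22.897299 − 10 = 12.897299
x = r cos θ + √(L² − h²) = 14.307820 + 234.645818 = 248.953638

248.9536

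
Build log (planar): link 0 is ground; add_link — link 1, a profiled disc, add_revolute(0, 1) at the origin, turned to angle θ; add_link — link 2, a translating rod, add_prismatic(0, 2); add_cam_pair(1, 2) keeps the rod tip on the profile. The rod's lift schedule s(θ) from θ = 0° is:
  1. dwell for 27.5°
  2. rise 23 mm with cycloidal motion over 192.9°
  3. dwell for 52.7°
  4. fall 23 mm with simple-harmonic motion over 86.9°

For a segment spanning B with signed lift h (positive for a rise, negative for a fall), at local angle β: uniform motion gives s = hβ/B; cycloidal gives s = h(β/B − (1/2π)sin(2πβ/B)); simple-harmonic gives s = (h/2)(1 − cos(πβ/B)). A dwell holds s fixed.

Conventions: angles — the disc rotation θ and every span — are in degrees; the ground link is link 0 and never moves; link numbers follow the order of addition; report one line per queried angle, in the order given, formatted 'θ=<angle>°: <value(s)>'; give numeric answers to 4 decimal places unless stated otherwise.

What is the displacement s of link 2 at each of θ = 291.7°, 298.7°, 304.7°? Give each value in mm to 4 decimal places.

seg 1 [0°–27.5°] dwell: s stays 0.0000
seg 2 [27.5°–220.4°] cycloidal, h=23: full span → s += 23 → s = 23.0000
seg 3 [220.4°–273.1°] dwell: s stays 23.0000
seg 4 [273.1°–360°] simple-harmonic, h=-23: θ=291.7° here. β=18.6, B=86.9. -23/2·(1 − cos(π·0.2140)) = -2.5034 → s = 20.4966
seg 4 [273.1°–360°] simple-harmonic, h=-23: θ=298.7° here. β=25.6, B=86.9. -23/2·(1 − cos(π·0.2946)) = -4.5834 → s = 18.4166
seg 4 [273.1°–360°] simple-harmonic, h=-23: θ=304.7° here. β=31.6, B=86.9. -23/2·(1 − cos(π·0.3636)) = -6.7227 → s = 16.2773

θ=291.7°: 20.4966
θ=298.7°: 18.4166
θ=304.7°: 16.2773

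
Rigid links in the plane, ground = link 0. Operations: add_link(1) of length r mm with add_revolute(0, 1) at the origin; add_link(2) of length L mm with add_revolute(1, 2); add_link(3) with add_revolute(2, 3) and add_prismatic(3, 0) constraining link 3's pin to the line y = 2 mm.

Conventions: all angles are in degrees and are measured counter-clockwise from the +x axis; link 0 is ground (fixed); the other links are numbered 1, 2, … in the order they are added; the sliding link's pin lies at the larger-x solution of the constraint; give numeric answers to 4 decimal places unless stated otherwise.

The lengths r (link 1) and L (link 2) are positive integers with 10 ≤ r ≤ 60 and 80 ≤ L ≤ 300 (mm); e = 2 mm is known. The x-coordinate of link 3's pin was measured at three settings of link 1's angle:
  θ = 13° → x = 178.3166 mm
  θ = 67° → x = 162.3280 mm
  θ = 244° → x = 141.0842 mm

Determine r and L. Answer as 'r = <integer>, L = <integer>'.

constraint per measurement: (x − r cos θ)² + (r sin θ − e)² = L²
subtracting the θ₁ and θ₂ equations cancels the r² and L² terms:
r = (x₁² − x₂²) / (2[(x₁cos θ₁ + e sin θ₁) − (x₂cos θ₂ + e sin θ₂)]) = 25.0000 → r = 25
L² = (x₁ − r cos θ₁)² + (r sin θ₁ − e)² = 23715.9969 → L = 154.0000 → L = 154
check at θ₃=244°: x = 141.0842 (printed 141.0842) ✓

r = 25, L = 154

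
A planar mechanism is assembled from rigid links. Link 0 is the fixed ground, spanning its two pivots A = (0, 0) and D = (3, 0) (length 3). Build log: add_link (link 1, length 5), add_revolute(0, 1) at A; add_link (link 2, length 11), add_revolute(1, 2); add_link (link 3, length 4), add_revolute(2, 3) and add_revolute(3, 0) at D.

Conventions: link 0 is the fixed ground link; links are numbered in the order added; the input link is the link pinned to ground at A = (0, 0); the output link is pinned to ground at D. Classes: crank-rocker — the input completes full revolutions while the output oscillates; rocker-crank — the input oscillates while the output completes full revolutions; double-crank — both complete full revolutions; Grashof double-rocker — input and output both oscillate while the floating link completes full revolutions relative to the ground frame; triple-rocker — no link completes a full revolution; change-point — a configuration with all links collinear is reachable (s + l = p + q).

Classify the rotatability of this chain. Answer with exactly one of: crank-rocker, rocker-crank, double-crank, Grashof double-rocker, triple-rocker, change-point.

lengths: ground=3, input=5, coupler=11, output=4
sorted: s=3 (shortest), l=11 (longest), p+q=9
s + l = 14 vs p + q = 9
s + l > p + q → non-Grashof → no link fully rotates → triple-rocker

triple-rocker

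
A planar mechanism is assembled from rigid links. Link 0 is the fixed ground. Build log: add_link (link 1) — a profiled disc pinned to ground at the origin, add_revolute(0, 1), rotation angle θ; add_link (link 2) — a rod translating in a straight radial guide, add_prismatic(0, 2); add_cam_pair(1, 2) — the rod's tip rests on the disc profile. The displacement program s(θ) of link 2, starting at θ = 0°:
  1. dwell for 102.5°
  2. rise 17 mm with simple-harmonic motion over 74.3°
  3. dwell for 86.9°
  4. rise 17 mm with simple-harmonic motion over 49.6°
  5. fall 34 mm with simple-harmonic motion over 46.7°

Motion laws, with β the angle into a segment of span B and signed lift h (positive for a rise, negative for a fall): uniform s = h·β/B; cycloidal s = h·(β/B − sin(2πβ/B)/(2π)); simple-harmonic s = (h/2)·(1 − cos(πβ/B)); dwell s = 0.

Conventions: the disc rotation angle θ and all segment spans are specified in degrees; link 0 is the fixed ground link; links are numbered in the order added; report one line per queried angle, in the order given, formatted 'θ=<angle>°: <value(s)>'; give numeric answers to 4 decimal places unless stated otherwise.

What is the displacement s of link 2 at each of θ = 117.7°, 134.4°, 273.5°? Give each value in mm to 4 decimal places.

seg 1 [0°–102.5°] dwell: s stays 0.0000
seg 2 [102.5°–176.8°] simple-harmonic, h=17: θ=117.7° here. β=15.2, B=74.3. 17/2·(1 − cos(π·0.2046)) = 1.6959 → s = 1.6959
seg 2 [102.5°–176.8°] simple-harmonic, h=17: θ=134.4° here. β=31.9, B=74.3. 17/2·(1 − cos(π·0.4293)) = 6.6286 → s = 6.6286
seg 2 [102.5°–176.8°] simple-harmonic, h=17: full span → s += 17 → s = 17.0000
seg 3 [176.8°–263.7°] dwell: s stays 17.0000
seg 4 [263.7°–313.3°] simple-harmonic, h=17: θ=273.5° here. β=9.8, B=49.6. 17/2·(1 − cos(π·0.1976)) = 1.5856 → s = 18.5856

θ=117.7°: 1.6959
θ=134.4°: 6.6286
θ=273.5°: 18.5856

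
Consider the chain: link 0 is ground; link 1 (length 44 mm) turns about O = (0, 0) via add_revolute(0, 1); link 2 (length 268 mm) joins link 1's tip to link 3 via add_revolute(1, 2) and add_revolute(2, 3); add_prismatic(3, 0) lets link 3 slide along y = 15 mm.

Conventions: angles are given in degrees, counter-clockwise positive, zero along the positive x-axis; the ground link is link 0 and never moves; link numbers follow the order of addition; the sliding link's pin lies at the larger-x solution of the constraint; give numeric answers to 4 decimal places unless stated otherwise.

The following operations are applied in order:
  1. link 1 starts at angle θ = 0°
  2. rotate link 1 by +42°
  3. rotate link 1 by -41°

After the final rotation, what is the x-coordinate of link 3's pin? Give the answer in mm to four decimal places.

geometry: r = 44 mm, L = 268 mm, e = 15 mm; θ starts at 0°
rotate link 1 by +42°: θ ← 0° +42° = 42°
rotate link 1 by -41°: θ ← 42° -41° = 1°
crank pin P = (r cos θ, r sin θ) = (43.993299, 0.767906)
h = r sin θ − e = 0.767906 − 15 = -14.232094
x = r cos θ + √(L² − h²) = 43.993299 + 267.621837 = 311.615135

311.6151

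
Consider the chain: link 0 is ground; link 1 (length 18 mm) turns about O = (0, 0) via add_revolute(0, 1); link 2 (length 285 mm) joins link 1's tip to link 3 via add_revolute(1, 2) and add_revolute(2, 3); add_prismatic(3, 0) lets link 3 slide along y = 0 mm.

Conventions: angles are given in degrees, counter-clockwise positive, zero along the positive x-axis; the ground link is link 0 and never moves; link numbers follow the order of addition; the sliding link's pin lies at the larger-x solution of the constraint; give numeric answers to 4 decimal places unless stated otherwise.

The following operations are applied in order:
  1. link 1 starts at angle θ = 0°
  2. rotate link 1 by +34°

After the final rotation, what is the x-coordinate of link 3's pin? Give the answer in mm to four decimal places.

geometry: r = 18 mm, L = 285 mm, e = 0 mm; θ starts at 0°
rotate link 1 by +34°: θ ← 0° +34° = 34°
crank pin P = (r cos θ, r sin θ) = (14.922676, 10.065472)
h = r sin θ − e = 10.065472 − 0 = 10.065472
x = r cos θ + √(L² − h²) = 14.922676 + 284.822201 = 299.744877

299.7449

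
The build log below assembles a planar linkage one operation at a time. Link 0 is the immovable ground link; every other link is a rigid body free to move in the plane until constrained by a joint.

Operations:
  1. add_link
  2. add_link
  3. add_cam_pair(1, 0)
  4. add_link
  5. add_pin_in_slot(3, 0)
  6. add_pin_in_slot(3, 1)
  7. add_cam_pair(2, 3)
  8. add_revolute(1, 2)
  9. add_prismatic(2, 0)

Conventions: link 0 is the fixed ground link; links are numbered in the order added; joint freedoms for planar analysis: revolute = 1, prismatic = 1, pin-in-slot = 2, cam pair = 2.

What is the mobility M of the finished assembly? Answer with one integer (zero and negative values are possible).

L=1 J1=0 J2=0
add link → L=2 J1=0 J2=0
add link → L=3 J1=0 J2=0
C@1,0 dof=2 J2 → L=3 J1=0 J2=1
add link → L=4 J1=0 J2=1
PS@3,0 dof=2 J2 → L=4 J1=0 J2=2
PS@3,1 dof=2 J2 → L=4 J1=0 J2=3
C@2,3 dof=2 J2 → L=4 J1=0 J2=4
R@1,2 dof=1 J1 → L=4 J1=1 J2=4
P@2,0 dof=1 J1 → L=4 J1=2 J2=4
M=3(L−1)−2J1−J2=3·3−2·2−4=1

M = 1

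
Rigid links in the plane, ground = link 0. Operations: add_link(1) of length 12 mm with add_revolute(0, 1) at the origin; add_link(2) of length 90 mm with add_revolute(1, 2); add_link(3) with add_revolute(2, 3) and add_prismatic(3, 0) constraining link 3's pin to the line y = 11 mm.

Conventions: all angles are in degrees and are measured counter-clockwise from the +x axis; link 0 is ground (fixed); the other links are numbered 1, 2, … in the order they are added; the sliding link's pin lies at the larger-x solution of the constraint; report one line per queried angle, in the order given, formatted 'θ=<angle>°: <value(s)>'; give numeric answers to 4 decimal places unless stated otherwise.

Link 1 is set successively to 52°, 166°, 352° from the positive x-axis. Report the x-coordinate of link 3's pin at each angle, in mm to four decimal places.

geometry: r = 12 mm, L = 90 mm, e = 11 mm
θ=52°: crank pin P = (r cos θ, r sin θ) = (7.387938, 9.456129)
θ=52°: h = r sin θ − e = 9.456129 − 11 = -1.543871
θ=52°: x = r cos θ + √(L² − h²) = 7.387938 + 89.986757 = 97.374695
θ=166°: crank pin P = (r cos θ, r sin θ) = (-11.643549, 2.903063)
θ=166°: h = r sin θ − e = 2.903063 − 11 = -8.096937
θ=166°: x = r cos θ + √(L² − h²) = -11.643549 + 89.635036 = 77.991487
θ=352°: crank pin P = (r cos θ, r sin θ) = (11.883217, -1.670077)
θ=352°: h = r sin θ − e = -1.670077 − 11 = -12.670077
θ=352°: x = r cos θ + √(L² − h²) = 11.883217 + 89.103699 = 100.986916

θ=52°: 97.3747
θ=166°: 77.9915
θ=352°: 100.9869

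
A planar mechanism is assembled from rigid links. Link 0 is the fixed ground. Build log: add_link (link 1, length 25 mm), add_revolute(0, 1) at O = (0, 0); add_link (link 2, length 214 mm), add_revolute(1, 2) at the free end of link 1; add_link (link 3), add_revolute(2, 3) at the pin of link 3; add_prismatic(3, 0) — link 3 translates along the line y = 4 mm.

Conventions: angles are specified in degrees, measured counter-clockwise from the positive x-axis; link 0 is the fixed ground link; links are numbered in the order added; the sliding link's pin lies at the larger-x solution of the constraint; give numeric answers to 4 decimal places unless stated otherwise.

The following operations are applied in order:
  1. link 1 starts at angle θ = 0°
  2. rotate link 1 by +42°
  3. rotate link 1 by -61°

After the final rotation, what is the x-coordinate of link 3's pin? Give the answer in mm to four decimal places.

geometry: r = 25 mm, L = 214 mm, e = 4 mm; θ starts at 0°
rotate link 1 by +42°: θ ← 0° +42° = 42°
rotate link 1 by -61°: θ ← 42° -61° = -19°
crank pin P = (r cos θ, r sin θ) = (23.637964, -8.139204)
h = r sin θ − e = -8.139204 − 4 = -12.139204
x = r cos θ + √(L² − h²) = 23.637964 + 213.655423 = 237.293387

237.2934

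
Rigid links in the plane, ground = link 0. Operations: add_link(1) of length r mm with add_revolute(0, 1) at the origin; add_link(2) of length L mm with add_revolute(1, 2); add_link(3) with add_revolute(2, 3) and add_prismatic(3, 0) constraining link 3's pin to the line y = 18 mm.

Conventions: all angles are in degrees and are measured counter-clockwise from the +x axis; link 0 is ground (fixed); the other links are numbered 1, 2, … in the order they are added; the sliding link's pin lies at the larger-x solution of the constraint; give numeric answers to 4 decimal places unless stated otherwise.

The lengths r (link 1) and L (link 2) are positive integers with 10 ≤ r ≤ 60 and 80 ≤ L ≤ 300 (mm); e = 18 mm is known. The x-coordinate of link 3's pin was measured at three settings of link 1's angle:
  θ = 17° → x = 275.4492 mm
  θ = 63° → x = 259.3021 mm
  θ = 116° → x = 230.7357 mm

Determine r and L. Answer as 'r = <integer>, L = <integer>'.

constraint per measurement: (x − r cos θ)² + (r sin θ − e)² = L²
subtracting the θ₁ and θ₂ equations cancels the r² and L² terms:
r = (x₁² − x₂²) / (2[(x₁cos θ₁ + e sin θ₁) − (x₂cos θ₂ + e sin θ₂)]) = 31.9999 → r = 32
L² = (x₁ − r cos θ₁)² + (r sin θ₁ − e)² = 60024.9933 → L = 245.0000 → L = 245
check at θ₃=116°: x = 230.7357 (printed 230.7357) ✓

r = 32, L = 245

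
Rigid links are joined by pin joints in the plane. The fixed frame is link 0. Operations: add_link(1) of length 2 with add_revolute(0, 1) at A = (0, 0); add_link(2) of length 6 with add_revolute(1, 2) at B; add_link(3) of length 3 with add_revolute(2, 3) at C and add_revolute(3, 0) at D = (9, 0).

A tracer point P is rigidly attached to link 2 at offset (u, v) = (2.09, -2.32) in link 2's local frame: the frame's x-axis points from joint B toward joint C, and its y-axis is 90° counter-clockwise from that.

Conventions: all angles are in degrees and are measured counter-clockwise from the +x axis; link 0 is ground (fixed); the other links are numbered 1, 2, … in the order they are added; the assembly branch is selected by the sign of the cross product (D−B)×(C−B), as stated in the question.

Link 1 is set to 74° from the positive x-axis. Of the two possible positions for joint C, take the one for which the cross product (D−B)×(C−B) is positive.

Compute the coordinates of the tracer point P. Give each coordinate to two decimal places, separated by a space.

A=(0,0), D=(9.00,0)
B = A + 2.00·(cos74°, sin74°) = (0.5513, 1.9225)
|BD| = 8.6647
circle(B,6.00) ∩ circle(D,3.00): a=5.8904, h=1.1416
  candidates: C₊=(6.5481,1.7287) cross=9.892; C₋=(6.0416,-0.4976) cross=-9.892
  branch + wants cross > 0 → take C=(6.5481,1.7287) (cross=9.892)
ex = (C−B)/|BC| = (0.9995,-0.0323); ey = (0.0323,0.9995)
P = B + 2.09·ex + -2.32·ey = (2.5652,-0.4638)

2.57 -0.46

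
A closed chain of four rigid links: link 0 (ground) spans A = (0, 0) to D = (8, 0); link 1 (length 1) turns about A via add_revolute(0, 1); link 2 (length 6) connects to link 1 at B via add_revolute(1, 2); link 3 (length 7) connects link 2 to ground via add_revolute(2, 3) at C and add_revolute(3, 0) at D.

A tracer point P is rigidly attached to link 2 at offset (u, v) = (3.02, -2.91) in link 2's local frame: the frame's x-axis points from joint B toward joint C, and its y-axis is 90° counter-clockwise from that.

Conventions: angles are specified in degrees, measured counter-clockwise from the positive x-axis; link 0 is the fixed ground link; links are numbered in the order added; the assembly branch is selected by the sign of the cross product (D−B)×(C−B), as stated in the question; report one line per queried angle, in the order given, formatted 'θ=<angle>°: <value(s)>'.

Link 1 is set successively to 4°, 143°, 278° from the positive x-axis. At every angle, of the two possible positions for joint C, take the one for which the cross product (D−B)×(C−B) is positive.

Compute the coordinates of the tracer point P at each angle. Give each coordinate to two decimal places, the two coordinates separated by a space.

A=(0,0), D=(8.00,0)
θ=4°: B = A + 1.00·(cos4°, sin4°) = (0.9976, 0.0698)
θ=4°: |BD| = 7.0028
θ=4°: circle(B,6.00) ∩ circle(D,7.00): a=2.5732, h=5.4202
θ=4°:   candidates: C₊=(3.6246,5.4641) cross=37.957; C₋=(3.5166,-5.3758) cross=-37.957
θ=4°:   branch + wants cross > 0 → take C=(3.6246,5.4641) (cross=37.957)
θ=4°: ex = (C−B)/|BC| = (0.4378,0.8991); ey = (-0.8991,0.4378)
θ=4°: P = B + 3.02·ex + -2.91·ey = (4.9361,1.5108)
θ=143°: B = A + 1.00·(cos143°, sin143°) = (-0.7986, 0.6018)
θ=143°: |BD| = 8.8192
θ=143°: circle(B,6.00) ∩ circle(D,7.00): a=3.6726, h=4.7447
θ=143°:   candidates: C₊=(3.1891,5.0848) cross=41.844; C₋=(2.5416,-4.3824) cross=-41.844
θ=143°:   branch + wants cross > 0 → take C=(3.1891,5.0848) (cross=41.844)
θ=143°: ex = (C−B)/|BC| = (0.6646,0.7472); ey = (-0.7472,0.6646)
θ=143°: P = B + 3.02·ex + -2.91·ey = (3.3828,0.9242)
θ=278°: B = A + 1.00·(cos278°, sin278°) = (0.1392, -0.9903)
θ=278°: |BD| = 7.9230
θ=278°: circle(B,6.00) ∩ circle(D,7.00): a=3.1411, h=5.1121
θ=278°:   candidates: C₊=(2.6167,4.4743) cross=40.503; C₋=(3.8946,-5.6697) cross=-40.503
θ=278°:   branch + wants cross > 0 → take C=(2.6167,4.4743) (cross=40.503)
θ=278°: ex = (C−B)/|BC| = (0.4129,0.9108); ey = (-0.9108,0.4129)
θ=278°: P = B + 3.02·ex + -2.91·ey = (4.0365,0.5587)

θ=4°: 4.94 1.51
θ=143°: 3.38 0.92
θ=278°: 4.04 0.56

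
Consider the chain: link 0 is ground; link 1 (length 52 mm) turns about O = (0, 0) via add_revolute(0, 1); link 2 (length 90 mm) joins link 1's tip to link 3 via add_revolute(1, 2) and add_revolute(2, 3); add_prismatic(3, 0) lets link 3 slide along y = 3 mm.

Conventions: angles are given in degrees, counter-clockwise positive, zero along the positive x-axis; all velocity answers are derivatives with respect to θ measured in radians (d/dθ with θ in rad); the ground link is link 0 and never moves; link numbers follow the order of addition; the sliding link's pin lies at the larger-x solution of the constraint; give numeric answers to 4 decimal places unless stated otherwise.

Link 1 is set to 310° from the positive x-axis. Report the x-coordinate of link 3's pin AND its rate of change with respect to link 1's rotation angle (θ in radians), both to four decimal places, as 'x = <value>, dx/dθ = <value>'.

geometry: r = 52 mm, L = 90 mm, e = 3 mm
crank pin P = (r cos θ, r sin θ) = (33.424956, -39.834311)
h = r sin θ − e = -39.834311 − 3 = -42.834311
x = r cos θ + √(L² − h²) = 33.424956 + 79.153154 = 112.578110
dx/dθ = −r sin θ − h·r cos θ/√(L² − h²) (θ in radians; h = -42.834311) = 57.922471

x = 112.5781, dx/dθ = 57.9225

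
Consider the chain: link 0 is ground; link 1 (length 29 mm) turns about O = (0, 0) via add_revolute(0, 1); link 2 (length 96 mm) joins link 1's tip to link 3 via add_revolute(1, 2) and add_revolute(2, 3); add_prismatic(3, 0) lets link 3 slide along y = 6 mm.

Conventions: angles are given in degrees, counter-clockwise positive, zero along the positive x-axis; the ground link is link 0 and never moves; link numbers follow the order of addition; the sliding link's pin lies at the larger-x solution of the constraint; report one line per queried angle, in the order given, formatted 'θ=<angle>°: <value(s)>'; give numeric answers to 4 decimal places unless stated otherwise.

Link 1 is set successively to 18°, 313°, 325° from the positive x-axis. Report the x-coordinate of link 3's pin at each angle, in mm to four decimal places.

geometry: r = 29 mm, L = 96 mm, e = 6 mm
θ=18°: crank pin P = (r cos θ, r sin θ) = (27.580639, 8.961493)
θ=18°: h = r sin θ − e = 8.961493 − 6 = 2.961493
θ=18°: x = r cos θ + √(L² − h²) = 27.580639 + 95.954310 = 123.534949
θ=313°: crank pin P = (r cos θ, r sin θ) = (19.777952, -21.209257)
θ=313°: h = r sin θ − e = -21.209257 − 6 = -27.209257
θ=313°: x = r cos θ + √(L² − h²) = 19.777952 + 92.063328 = 111.841280
θ=325°: crank pin P = (r cos θ, r sin θ) = (23.755409, -16.633717)
θ=325°: h = r sin θ − e = -16.633717 − 6 = -22.633717
θ=325°: x = r cos θ + √(L² − h²) = 23.755409 + 93.293702 = 117.049111

θ=18°: 123.5349
θ=313°: 111.8413
θ=325°: 117.0491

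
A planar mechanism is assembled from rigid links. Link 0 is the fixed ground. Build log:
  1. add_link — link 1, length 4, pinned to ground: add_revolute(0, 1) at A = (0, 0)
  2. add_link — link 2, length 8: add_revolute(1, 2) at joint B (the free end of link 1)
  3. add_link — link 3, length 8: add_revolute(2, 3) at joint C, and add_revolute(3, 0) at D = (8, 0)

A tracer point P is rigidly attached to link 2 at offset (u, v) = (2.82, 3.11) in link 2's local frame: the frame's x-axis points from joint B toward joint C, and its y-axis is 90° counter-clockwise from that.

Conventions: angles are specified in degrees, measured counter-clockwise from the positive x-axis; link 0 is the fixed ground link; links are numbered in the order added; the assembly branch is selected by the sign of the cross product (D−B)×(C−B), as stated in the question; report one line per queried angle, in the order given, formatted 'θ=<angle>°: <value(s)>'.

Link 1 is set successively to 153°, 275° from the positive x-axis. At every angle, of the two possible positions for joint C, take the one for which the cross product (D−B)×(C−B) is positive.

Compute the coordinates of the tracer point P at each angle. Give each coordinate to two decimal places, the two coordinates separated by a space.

A=(0,0), D=(8.00,0)
θ=153°: B = A + 4.00·(cos153°, sin153°) = (-3.5640, 1.8160)
θ=153°: |BD| = 11.7057
θ=153°: circle(B,8.00) ∩ circle(D,8.00): a=5.8529, h=5.4538
θ=153°:   candidates: C₊=(3.0641,6.2958) cross=63.841; C₋=(1.3719,-4.4798) cross=-63.841
θ=153°:   branch + wants cross > 0 → take C=(3.0641,6.2958) (cross=63.841)
θ=153°: ex = (C−B)/|BC| = (0.8285,0.5600); ey = (-0.5600,0.8285)
θ=153°: P = B + 2.82·ex + 3.11·ey = (-2.9691,5.9718)
θ=275°: B = A + 4.00·(cos275°, sin275°) = (0.3486, -3.9848)
θ=275°: |BD| = 8.6268
θ=275°: circle(B,8.00) ∩ circle(D,8.00): a=4.3134, h=6.7375
θ=275°:   candidates: C₊=(1.0622,3.9833) cross=58.124; C₋=(7.2864,-7.9681) cross=-58.124
θ=275°:   branch + wants cross > 0 → take C=(1.0622,3.9833) (cross=58.124)
θ=275°: ex = (C−B)/|BC| = (0.0892,0.9960); ey = (-0.9960,0.0892)
θ=275°: P = B + 2.82·ex + 3.11·ey = (-2.4974,-0.8986)

θ=153°: -2.97 5.97
θ=275°: -2.50 -0.90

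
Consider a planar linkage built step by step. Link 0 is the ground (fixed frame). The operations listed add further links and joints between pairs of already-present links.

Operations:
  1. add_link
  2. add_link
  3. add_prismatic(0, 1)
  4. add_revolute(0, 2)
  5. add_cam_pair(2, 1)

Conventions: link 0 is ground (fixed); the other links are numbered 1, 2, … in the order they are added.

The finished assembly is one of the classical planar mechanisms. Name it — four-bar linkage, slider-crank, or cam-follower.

links: 3 (incl. ground); joints: 1 revolute, 1 prismatic, 1 higher (cam) pair, forming one closed loop
3 links, revolute + prismatic + higher pair in one loop → cam-follower

cam-follower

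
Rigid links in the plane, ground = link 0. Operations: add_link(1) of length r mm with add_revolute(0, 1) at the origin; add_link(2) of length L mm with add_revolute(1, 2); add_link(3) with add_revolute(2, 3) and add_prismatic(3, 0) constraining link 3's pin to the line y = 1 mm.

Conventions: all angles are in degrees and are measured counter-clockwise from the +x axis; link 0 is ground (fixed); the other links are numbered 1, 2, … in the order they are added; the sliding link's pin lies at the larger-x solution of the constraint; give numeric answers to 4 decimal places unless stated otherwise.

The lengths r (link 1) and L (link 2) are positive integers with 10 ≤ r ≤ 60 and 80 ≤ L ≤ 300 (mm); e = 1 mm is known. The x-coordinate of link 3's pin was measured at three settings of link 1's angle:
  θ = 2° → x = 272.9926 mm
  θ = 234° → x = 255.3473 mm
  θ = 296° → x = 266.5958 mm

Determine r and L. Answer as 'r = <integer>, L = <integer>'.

constraint per measurement: (x − r cos θ)² + (r sin θ − e)² = L²
subtracting the θ₁ and θ₂ equations cancels the r² and L² terms:
r = (x₁² − x₂²) / (2[(x₁cos θ₁ + e sin θ₁) − (x₂cos θ₂ + e sin θ₂)]) = 11.0000 → r = 11
L² = (x₁ − r cos θ₁)² + (r sin θ₁ − e)² = 68644.0133 → L = 262.0000 → L = 262
check at θ₃=296°: x = 266.5958 (printed 266.5958) ✓

r = 11, L = 262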